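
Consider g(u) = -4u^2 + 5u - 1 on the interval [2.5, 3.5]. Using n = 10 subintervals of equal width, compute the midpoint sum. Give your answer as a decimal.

-22.33

Δu = (3.5 − 2.5)/10 = 0.1.
Midpoints: 2.55, 2.65, 2.75, 2.85, 2.95, 3.05, 3.15, 3.25, 3.35, 3.45.
g(2.55) = -14.26, g(2.65) = -15.84, g(2.75) = -17.5, g(2.85) = -19.24, g(2.95) = -21.06, g(3.05) = -22.96, g(3.15) = -24.94, g(3.25) = -27, g(3.35) = -29.14, g(3.45) = -31.36.
Sum = Δu · [g(2.55) + g(2.65) + g(2.75) + ...].
Sum = -22.33.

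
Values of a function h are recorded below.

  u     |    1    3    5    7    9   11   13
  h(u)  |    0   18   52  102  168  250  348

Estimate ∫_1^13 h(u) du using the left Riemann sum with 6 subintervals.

Δu = 2.
Sum = 2·[0 + 18 + 52 + 102 + 168 + 250] = 1180.

1180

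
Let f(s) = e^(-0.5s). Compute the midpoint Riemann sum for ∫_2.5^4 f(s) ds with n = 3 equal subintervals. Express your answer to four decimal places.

Δs = (4 − 2.5)/3 = 0.5.
Midpoints: 2.75, 3.25, 3.75.
f(2.75) ≈ 0.2528, f(3.25) ≈ 0.1969, f(3.75) ≈ 0.1534.
Sum = Δs · [f(2.75) + f(3.25) + f(3.75)].
Sum ≈ 0.3016.

0.3016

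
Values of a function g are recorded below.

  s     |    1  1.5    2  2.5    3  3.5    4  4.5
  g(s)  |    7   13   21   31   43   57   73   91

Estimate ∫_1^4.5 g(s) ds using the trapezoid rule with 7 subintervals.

143.5

Δs = 0.5.
T_7 = (0.5/2)·[7 + 2·13 + 2·21 + 2·31 + 2·43 + 2·57 + 2·73 + 91] = 143.5.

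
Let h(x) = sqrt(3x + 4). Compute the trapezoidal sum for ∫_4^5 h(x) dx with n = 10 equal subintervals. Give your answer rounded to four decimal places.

Δx = (5 − 4)/10 = 0.1.
h(4) ≈ 4.0000, h(4.1) ≈ 4.0373, h(4.2) ≈ 4.0743, h(4.3) ≈ 4.1110, h(4.4) ≈ 4.1473, h(4.5) ≈ 4.1833, h(4.6) ≈ 4.2190, h(4.7) ≈ 4.2544, h(4.8) ≈ 4.2895, h(4.9) ≈ 4.3243, h(5) ≈ 4.3589.
T_10 = (Δx/2)·[h(x_0) + 2h(x_1) + ... + 2h(x_{9}) + h(x_10)].
Sum ≈ 4.1820.

4.1820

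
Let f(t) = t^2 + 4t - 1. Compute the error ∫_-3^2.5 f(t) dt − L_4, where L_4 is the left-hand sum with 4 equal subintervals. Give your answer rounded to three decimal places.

Exact integral: ∫_-3^2.5 f(t) dt ≈ 3.20833.
L_4 = -8.29296875.
Error ≈ 3.20833 − (-8.29296875) ≈ 11.501.

11.501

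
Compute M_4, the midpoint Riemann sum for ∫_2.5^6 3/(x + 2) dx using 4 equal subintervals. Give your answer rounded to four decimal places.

Δx = (6 − 2.5)/4 = 0.875.
Midpoints: 2.9375, 3.8125, 4.6875, 5.5625.
f(2.9375) = 48/79, f(3.8125) = 16/31, f(4.6875) = 48/107, f(5.5625) = 48/121.
Sum = Δx · [f(2.9375) + f(3.8125) + f(4.6875) + f(5.5625)].
Sum ≈ 1.7229.

1.7229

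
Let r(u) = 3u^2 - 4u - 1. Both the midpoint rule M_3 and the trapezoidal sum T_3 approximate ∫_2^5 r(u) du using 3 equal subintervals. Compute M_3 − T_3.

M_3 = 71.25.
T_3 = 73.5.
M_3 − T_3 = -2.25.

-2.25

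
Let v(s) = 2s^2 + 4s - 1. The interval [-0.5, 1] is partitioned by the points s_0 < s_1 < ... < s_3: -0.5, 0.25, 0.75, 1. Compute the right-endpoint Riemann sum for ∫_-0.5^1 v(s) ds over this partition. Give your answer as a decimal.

2.90625

Subinterval widths: 0.75, 0.5, 0.25.
Right endpoints: 0.25, 0.75, 1.
v(0.25) = 0.125, v(0.75) = 3.125, v(1) = 5.
Sum = Σ Δs_i · v(s_i).
Sum = 2.90625.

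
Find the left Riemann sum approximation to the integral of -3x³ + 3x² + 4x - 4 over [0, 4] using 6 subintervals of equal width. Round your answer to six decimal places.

-73.777778

Δx = (4 − 0)/6 = 2/3.
Left endpoints: 0, 2/3, 4/3, 2, 8/3, 10/3.
f(0) = -4, f(2/3) = -8/9, f(4/3) = -4/9, f(2) = -8, f(8/3) = -260/9, f(10/3) = -616/9.
Sum = Δx · [f(0) + f(2/3) + f(4/3) + ...].
Sum ≈ -73.777778.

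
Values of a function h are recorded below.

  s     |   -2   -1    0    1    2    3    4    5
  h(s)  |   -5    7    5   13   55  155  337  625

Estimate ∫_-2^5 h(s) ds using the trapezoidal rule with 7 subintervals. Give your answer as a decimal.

882

Δs = 1.
T_7 = (1/2)·[(-5) + 2·7 + 2·5 + 2·13 + 2·55 + 2·155 + 2·337 + 625] = 882.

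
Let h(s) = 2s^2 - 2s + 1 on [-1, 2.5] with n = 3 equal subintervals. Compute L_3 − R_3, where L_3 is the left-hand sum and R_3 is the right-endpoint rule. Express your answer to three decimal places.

L_3 ≈ 8.87963.
R_3 ≈ 12.96296.
L_3 − R_3 ≈ -4.083.

-4.083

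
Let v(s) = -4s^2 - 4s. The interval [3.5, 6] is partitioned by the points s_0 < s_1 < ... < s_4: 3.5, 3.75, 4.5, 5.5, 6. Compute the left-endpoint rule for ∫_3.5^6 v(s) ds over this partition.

-239.6875

Subinterval widths: 0.25, 0.75, 1, 0.5.
Left endpoints: 3.5, 3.75, 4.5, 5.5.
v(3.5) = -63, v(3.75) = -71.25, v(4.5) = -99, v(5.5) = -143.
Sum = Σ Δs_i · v(s_i).
Sum = -239.6875.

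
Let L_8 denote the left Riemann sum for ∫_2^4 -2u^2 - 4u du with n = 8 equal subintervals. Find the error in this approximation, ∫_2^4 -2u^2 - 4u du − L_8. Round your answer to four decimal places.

-3.9583

Exact integral: ∫_2^4 f(u) du ≈ -61.333333.
L_8 = -57.375.
Error ≈ -61.333333 − (-57.375) ≈ -3.9583.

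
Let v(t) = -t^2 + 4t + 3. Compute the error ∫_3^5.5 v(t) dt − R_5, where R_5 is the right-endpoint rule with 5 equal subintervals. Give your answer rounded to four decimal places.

Exact integral: ∫_3^5.5 v(t) dt ≈ 3.541667.
R_5 = 0.625.
Error ≈ 3.541667 − 0.625 ≈ 2.9167.

2.9167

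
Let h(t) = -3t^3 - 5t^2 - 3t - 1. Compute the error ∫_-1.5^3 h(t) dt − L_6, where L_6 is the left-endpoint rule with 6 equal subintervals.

-46.93359375

Exact integral: ∫_-1.5^3 h(t) dt = -122.203125.
L_6 = -75.26953125.
Error = -122.203125 − (-75.26953125) = -46.93359375.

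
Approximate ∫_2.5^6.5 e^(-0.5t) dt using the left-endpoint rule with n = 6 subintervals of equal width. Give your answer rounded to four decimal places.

Δt = (6.5 − 2.5)/6 = 2/3.
Left endpoints: 2.5, 19/6, 23/6, 4.5, 31/6, 35/6.
f(2.5) ≈ 0.2865, f(19/6) ≈ 0.2053, f(23/6) ≈ 0.1471, f(4.5) ≈ 0.1054, f(31/6) ≈ 0.0755, f(35/6) ≈ 0.0541.
Sum = Δt · [f(2.5) + f(19/6) + f(23/6) + ...].
Sum ≈ 0.5826.

0.5826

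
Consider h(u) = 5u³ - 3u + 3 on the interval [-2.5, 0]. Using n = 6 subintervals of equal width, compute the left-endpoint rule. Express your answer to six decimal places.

Δu = (0 − (-2.5))/6 = 5/12.
Left endpoints: -2.5, -25/12, -5/3, -1.25, -5/6, -5/12.
h(-2.5) = -67.625, h(-25/12) = -62141/1728, h(-5/3) = -409/27, h(-1.25) = -3.015625, h(-5/6) = 563/216, h(-5/12) = 6719/1728.
Sum = Δu · [h(-2.5) + h(-25/12) + h(-5/3) + ...].
Sum ≈ -48.023003.

-48.023003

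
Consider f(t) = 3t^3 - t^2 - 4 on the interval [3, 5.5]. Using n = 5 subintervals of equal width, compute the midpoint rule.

567.1484375

Δt = (5.5 − 3)/5 = 0.5.
Midpoints: 3.25, 3.75, 4.25, 4.75, 5.25.
f(3.25) = 88.421875, f(3.75) = 140.140625, f(4.25) = 208.234375, f(4.75) = 294.953125, f(5.25) = 402.546875.
Sum = Δt · [f(3.25) + f(3.75) + f(4.25) + f(4.75) + f(5.25)].
Sum = 567.1484375.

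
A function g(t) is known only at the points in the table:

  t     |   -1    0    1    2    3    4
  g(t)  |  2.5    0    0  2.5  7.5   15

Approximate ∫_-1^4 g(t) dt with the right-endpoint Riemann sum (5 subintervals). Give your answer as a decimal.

Δt = 1.
Sum = 1·[0 + 0 + 2.5 + 7.5 + 15] = 25.

25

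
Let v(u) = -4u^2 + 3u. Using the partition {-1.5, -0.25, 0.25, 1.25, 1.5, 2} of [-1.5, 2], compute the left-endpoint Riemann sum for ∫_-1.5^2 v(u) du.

Subinterval widths: 1.25, 0.5, 1, 0.25, 0.5.
Left endpoints: -1.5, -0.25, 0.25, 1.25, 1.5.
v(-1.5) = -13.5, v(-0.25) = -1, v(0.25) = 0.5, v(1.25) = -2.5, v(1.5) = -4.5.
Sum = Σ Δu_i · v(u_i).
Sum = -19.75.

-19.75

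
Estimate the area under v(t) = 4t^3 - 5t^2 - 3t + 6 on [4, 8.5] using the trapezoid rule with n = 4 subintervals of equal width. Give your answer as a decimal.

Δt = (8.5 − 4)/4 = 1.125.
v(4) = 170, v(5.125) = 397.7421875, v(6.25) = 768.5, v(7.375) = 1316.4453125, v(8.5) = 2075.75.
T_4 = (Δt/2)·[v(t_0) + 2v(t_1) + 2v(t_2) + 2v(t_3) + v(t_4)].
Sum = 4056.2578125.

4056.2578125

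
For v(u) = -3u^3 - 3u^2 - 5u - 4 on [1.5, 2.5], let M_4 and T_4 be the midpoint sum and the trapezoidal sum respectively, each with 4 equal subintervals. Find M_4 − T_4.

M_4 = -51.640625.
T_4 = -51.96875.
M_4 − T_4 = 0.328125.

0.328125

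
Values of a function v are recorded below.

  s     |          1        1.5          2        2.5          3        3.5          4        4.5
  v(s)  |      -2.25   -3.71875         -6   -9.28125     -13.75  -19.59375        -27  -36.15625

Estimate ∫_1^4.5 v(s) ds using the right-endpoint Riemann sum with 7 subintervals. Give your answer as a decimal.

Δs = 0.5.
Sum = 0.5·[(-3.71875) + (-6) + (-9.28125) + (-13.75) + (-19.59375) + (-27) + (-36.15625)] = -57.75.

-57.75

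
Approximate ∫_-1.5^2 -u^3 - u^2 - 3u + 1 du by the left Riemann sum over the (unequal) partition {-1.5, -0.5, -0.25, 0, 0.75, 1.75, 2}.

2.9921875

Subinterval widths: 1, 0.25, 0.25, 0.75, 1, 0.25.
Left endpoints: -1.5, -0.5, -0.25, 0, 0.75, 1.75.
f(-1.5) = 6.625, f(-0.5) = 2.375, f(-0.25) = 1.703125, f(0) = 1, f(0.75) = -2.234375, f(1.75) = -12.671875.
Sum = Σ Δu_i · f(u_i).
Sum = 2.9921875.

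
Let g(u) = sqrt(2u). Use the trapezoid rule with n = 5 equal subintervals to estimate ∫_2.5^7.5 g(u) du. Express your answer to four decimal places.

Δu = (7.5 − 2.5)/5 = 1.
g(2.5) ≈ 2.2361, g(3.5) ≈ 2.6458, g(4.5) ≈ 3.0000, g(5.5) ≈ 3.3166, g(6.5) ≈ 3.6056, g(7.5) ≈ 3.8730.
T_5 = (Δu/2)·[g(u_0) + 2g(u_1) + ... + 2g(u_{4}) + g(u_5)].
Sum ≈ 15.6225.

15.6225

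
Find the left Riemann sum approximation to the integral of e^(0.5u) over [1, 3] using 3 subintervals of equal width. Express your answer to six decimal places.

Δu = (3 − 1)/3 = 2/3.
Left endpoints: 1, 5/3, 7/3.
f(1) ≈ 1.648721, f(5/3) ≈ 2.300976, f(7/3) ≈ 3.211271.
Sum = Δu · [f(1) + f(5/3) + f(7/3)].
Sum ≈ 4.773978.

4.773978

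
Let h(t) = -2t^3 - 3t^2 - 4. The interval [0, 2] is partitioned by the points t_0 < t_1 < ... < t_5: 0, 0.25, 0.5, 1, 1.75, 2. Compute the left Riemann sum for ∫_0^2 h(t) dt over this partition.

Subinterval widths: 0.25, 0.25, 0.5, 0.75, 0.25.
Left endpoints: 0, 0.25, 0.5, 1, 1.75.
h(0) = -4, h(0.25) = -4.21875, h(0.5) = -5, h(1) = -9, h(1.75) = -23.90625.
Sum = Σ Δt_i · h(t_i).
Sum = -17.28125.

-17.28125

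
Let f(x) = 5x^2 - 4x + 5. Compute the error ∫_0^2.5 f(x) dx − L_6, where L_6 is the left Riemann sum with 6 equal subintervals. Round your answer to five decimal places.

4.06539

Exact integral: ∫_0^2.5 f(x) dx ≈ 26.0416667.
L_6 ≈ 21.9762731.
Error ≈ 26.0416667 − 21.9762731 ≈ 4.06539.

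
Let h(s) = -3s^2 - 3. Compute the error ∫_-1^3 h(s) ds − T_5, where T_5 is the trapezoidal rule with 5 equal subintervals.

1.28

Exact integral: ∫_-1^3 h(s) ds = -40.
T_5 = -41.28.
Error = -40 − (-41.28) = 1.28.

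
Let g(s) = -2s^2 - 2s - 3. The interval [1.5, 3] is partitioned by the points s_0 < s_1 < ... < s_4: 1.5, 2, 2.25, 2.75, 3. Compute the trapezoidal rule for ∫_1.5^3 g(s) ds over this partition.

-27.09375

Subinterval widths: 0.5, 0.25, 0.5, 0.25.
g(1.5) = -10.5, g(2) = -15, g(2.25) = -17.625, g(2.75) = -23.625, g(3) = -27.
On each subinterval the trapezoid contributes (Δs_i/2)·[g(s_{i-1}) + g(s_i)].
Sum = -27.09375.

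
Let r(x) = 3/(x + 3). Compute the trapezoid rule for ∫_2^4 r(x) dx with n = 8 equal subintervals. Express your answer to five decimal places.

1.00972

Δx = (4 − 2)/8 = 0.25.
r(2) = 0.6, r(2.25) = 4/7, r(2.5) = 6/11, r(2.75) = 12/23, r(3) = 0.5, r(3.25) = 0.48, r(3.5) = 6/13, r(3.75) = 4/9, r(4) = 3/7.
T_8 = (Δx/2)·[r(x_0) + 2r(x_1) + ... + 2r(x_{7}) + r(x_8)].
Sum ≈ 1.00972.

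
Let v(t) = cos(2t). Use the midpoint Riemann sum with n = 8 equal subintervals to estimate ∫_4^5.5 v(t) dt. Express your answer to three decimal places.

Δt = (5.5 − 4)/8 = 0.1875.
Midpoints: 4.09375, 4.28125, 4.46875, 4.65625, 4.84375, 5.03125, 5.21875, 5.40625.
v(4.09375) ≈ -0.327, v(4.28125) ≈ -0.651, v(4.46875) ≈ -0.884, v(4.65625) ≈ -0.994, v(4.84375) ≈ -0.966, v(5.03125) ≈ -0.803, v(5.21875) ≈ -0.530, v(5.40625) ≈ -0.182.
Sum = Δt · [v(4.09375) + v(4.28125) + v(4.46875) + ...].
Sum ≈ -1.001.

-1.001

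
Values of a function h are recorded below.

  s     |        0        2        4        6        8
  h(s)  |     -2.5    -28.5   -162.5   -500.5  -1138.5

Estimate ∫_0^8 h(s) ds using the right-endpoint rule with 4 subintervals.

-3660

Δs = 2.
Sum = 2·[(-28.5) + (-162.5) + (-500.5) + (-1138.5)] = -3660.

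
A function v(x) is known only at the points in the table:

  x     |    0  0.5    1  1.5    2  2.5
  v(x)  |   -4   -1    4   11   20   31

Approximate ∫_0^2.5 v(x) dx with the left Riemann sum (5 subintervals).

15

Δx = 0.5.
Sum = 0.5·[(-4) + (-1) + 4 + 11 + 20] = 15.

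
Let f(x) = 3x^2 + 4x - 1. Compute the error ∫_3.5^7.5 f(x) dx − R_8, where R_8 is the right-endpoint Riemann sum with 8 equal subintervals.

Exact integral: ∫_3.5^7.5 f(x) dx = 463.
R_8 = 500.5.
Error = 463 − 500.5 = -37.5.

-37.5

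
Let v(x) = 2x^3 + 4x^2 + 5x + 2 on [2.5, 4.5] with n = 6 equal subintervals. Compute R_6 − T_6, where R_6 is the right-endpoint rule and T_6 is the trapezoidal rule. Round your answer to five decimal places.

R_6 ≈ 362.2592593.
T_6 ≈ 326.0925926.
R_6 − T_6 ≈ 36.16667.

36.16667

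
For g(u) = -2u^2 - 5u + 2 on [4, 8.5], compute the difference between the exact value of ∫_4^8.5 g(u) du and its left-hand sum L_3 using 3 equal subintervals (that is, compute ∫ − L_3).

-97.875

Exact integral: ∫_4^8.5 g(u) du = -498.375.
L_3 = -400.5.
Error = -498.375 − (-400.5) = -97.875.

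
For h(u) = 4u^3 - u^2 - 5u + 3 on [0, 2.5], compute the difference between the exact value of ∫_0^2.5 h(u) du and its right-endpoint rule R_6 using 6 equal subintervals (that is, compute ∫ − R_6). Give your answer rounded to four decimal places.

Exact integral: ∫_0^2.5 h(u) du ≈ 25.729167.
R_6 ≈ 35.856481.
Error ≈ 25.729167 − 35.856481 ≈ -10.1273.

-10.1273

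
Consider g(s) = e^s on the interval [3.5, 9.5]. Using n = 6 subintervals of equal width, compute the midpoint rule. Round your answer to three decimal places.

12787.115

Δs = (9.5 − 3.5)/6 = 1.
Midpoints: 4, 5, 6, 7, 8, 9.
g(4) ≈ 54.598, g(5) ≈ 148.413, g(6) ≈ 403.429, g(7) ≈ 1096.633, g(8) ≈ 2980.958, g(9) ≈ 8103.084.
Sum = Δs · [g(4) + g(5) + g(6) + ...].
Sum ≈ 12787.115.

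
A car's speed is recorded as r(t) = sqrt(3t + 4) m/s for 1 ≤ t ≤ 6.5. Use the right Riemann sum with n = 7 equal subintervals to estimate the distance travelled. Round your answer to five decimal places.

22.05188

Δt = (6.5 − 1)/7 = 11/14.
Right endpoints: 25/14, 18/7, 47/14, 29/7, 69/14, 40/7, 6.5.
r(25/14) ≈ 3.05894, r(18/7) ≈ 3.42261, r(47/14) ≈ 3.75119, r(29/7) ≈ 4.05322, r(69/14) ≈ 4.33425, r(40/7) ≈ 4.59814, r(6.5) ≈ 4.84768.
Sum = Δt · [r(25/14) + r(18/7) + r(47/14) + ...].
Sum ≈ 22.05188.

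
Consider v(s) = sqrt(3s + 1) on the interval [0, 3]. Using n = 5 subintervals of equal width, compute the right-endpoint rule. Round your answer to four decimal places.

Δs = (3 − 0)/5 = 0.6.
Right endpoints: 0.6, 1.2, 1.8, 2.4, 3.
v(0.6) ≈ 1.6733, v(1.2) ≈ 2.1448, v(1.8) ≈ 2.5298, v(2.4) ≈ 2.8636, v(3) ≈ 3.1623.
Sum = Δs · [v(0.6) + v(1.2) + v(1.8) + v(2.4) + v(3)].
Sum ≈ 7.4242.

7.4242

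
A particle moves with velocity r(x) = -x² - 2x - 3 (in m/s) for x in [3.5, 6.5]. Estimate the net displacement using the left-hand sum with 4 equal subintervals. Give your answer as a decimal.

Δx = (6.5 − 3.5)/4 = 0.75.
Left endpoints: 3.5, 4.25, 5, 5.75.
r(3.5) = -22.25, r(4.25) = -29.5625, r(5) = -38, r(5.75) = -47.5625.
Sum = Δx · [r(3.5) + r(4.25) + r(5) + r(5.75)].
Sum = -103.03125.

-103.03125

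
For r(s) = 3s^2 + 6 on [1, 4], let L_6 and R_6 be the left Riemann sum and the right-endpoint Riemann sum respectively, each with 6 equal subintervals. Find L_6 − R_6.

-22.5

L_6 = 70.125.
R_6 = 92.625.
L_6 − R_6 = -22.5.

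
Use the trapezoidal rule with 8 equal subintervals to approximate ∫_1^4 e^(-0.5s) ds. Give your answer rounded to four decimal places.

Δs = (4 − 1)/8 = 0.375.
f(1) ≈ 0.6065, f(1.375) ≈ 0.5028, f(1.75) ≈ 0.4169, f(2.125) ≈ 0.3456, f(2.5) ≈ 0.2865, f(2.875) ≈ 0.2375, f(3.25) ≈ 0.1969, f(3.625) ≈ 0.1632, f(4) ≈ 0.1353.
T_8 = (Δs/2)·[f(s_0) + 2f(s_1) + ... + 2f(s_{7}) + f(s_8)].
Sum ≈ 0.9452.

0.9452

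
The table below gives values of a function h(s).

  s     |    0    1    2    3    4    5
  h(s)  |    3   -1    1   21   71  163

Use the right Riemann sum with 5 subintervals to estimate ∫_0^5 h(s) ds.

255

Δs = 1.
Sum = 1·[(-1) + 1 + 21 + 71 + 163] = 255.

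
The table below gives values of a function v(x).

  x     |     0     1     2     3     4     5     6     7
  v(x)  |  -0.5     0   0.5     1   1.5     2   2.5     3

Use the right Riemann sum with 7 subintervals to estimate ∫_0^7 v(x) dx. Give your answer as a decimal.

Δx = 1.
Sum = 1·[0 + 0.5 + 1 + 1.5 + 2 + 2.5 + 3] = 10.5.

10.5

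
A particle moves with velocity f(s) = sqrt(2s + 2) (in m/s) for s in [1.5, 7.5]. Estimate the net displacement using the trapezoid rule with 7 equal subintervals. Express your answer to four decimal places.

19.6250

Δs = (7.5 − 1.5)/7 = 6/7.
f(1.5) ≈ 2.2361, f(33/14) ≈ 2.5912, f(45/14) ≈ 2.9032, f(57/14) ≈ 3.1848, f(69/14) ≈ 3.4434, f(81/14) ≈ 3.6839, f(93/14) ≈ 3.9097, f(7.5) ≈ 4.1231.
T_7 = (Δs/2)·[f(s_0) + 2f(s_1) + ... + 2f(s_{6}) + f(s_7)].
Sum ≈ 19.6250.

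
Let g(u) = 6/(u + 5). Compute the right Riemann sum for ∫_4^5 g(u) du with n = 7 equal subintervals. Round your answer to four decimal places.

0.6274

Δu = (5 − 4)/7 = 1/7.
Right endpoints: 29/7, 30/7, 31/7, 32/7, 33/7, 34/7, 5.
g(29/7) = 0.65625, g(30/7) = 42/65, g(31/7) = 7/11, g(32/7) = 42/67, g(33/7) = 21/34, g(34/7) = 14/23, g(5) = 0.6.
Sum = Δu · [g(29/7) + g(30/7) + g(31/7) + ...].
Sum ≈ 0.6274.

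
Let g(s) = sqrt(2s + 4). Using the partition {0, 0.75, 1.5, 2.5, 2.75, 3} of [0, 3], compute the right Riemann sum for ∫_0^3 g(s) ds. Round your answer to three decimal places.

Subinterval widths: 0.75, 0.75, 1, 0.25, 0.25.
Right endpoints: 0.75, 1.5, 2.5, 2.75, 3.
g(0.75) ≈ 2.345, g(1.5) ≈ 2.646, g(2.5) ≈ 3.000, g(2.75) ≈ 3.082, g(3) ≈ 3.162.
Sum = Σ Δs_i · g(s_i).
Sum ≈ 8.304.

8.304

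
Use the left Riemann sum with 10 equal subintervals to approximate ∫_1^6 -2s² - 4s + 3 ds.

Δs = (6 − 1)/10 = 0.5.
Left endpoints: 1, 1.5, 2, 2.5, 3, 3.5, 4, 4.5, 5, 5.5.
f(1) = -3, f(1.5) = -7.5, f(2) = -13, f(2.5) = -19.5, f(3) = -27, f(3.5) = -35.5, f(4) = -45, f(4.5) = -55.5, f(5) = -67, f(5.5) = -79.5.
Sum = Δs · [f(1) + f(1.5) + f(2) + ...].
Sum = -176.25.

-176.25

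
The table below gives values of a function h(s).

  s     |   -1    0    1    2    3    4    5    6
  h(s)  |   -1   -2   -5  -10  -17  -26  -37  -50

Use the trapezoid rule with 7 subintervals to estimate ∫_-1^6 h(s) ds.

-122.5

Δs = 1.
T_7 = (1/2)·[(-1) + 2·(-2) + 2·(-5) + 2·(-10) + 2·(-17) + 2·(-26) + 2·(-37) + (-50)] = -122.5.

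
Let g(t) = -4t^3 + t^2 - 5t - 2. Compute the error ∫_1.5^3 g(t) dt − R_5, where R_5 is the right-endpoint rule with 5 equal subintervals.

14.8725

Exact integral: ∫_1.5^3 g(t) dt = -87.9375.
R_5 = -102.81.
Error = -87.9375 − (-102.81) = 14.8725.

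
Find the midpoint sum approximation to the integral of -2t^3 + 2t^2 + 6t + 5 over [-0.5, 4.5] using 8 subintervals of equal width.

Δt = (4.5 − (-0.5))/8 = 0.625.
Midpoints: -0.1875, 0.4375, 1.0625, 1.6875, 2.3125, 2.9375, 3.5625, 4.1875.
f(-0.1875) = 8107/2048, f(0.4375) = 16057/2048, f(1.0625) = 23007/2048, f(1.6875) = 22957/2048, f(2.3125) = 9907/2048, f(2.9375) = -22143/2048, f(3.5625) = -79193/2048, f(4.1875) = -167243/2048.
Sum = Δt · [f(-0.1875) + f(0.4375) + f(1.0625) + ...].
Sum = -57.5390625.

-57.5390625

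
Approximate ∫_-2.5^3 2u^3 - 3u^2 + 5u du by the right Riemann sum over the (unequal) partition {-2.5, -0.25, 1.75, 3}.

69.7578125

Subinterval widths: 2.25, 2, 1.25.
Right endpoints: -0.25, 1.75, 3.
f(-0.25) = -1.46875, f(1.75) = 10.28125, f(3) = 42.
Sum = Σ Δu_i · f(u_i).
Sum = 69.7578125.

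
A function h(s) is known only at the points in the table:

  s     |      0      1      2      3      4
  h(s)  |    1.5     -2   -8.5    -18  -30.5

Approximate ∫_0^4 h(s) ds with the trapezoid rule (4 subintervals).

Δs = 1.
T_4 = (1/2)·[1.5 + 2·(-2) + 2·(-8.5) + 2·(-18) + (-30.5)] = -43.

-43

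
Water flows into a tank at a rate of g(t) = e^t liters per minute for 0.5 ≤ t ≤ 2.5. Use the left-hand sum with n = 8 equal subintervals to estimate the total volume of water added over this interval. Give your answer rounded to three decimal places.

Δt = (2.5 − 0.5)/8 = 0.25.
Left endpoints: 0.5, 0.75, 1, 1.25, 1.5, 1.75, 2, 2.25.
g(0.5) ≈ 1.649, g(0.75) ≈ 2.117, g(1) ≈ 2.718, g(1.25) ≈ 3.490, g(1.5) ≈ 4.482, g(1.75) ≈ 5.755, g(2) ≈ 7.389, g(2.25) ≈ 9.488.
Sum = Δt · [g(0.5) + g(0.75) + g(1) + ...].
Sum ≈ 9.272.

9.272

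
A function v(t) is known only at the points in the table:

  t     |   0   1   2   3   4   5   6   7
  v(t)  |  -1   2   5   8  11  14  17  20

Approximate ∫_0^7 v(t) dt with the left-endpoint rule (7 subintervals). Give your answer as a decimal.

56

Δt = 1.
Sum = 1·[(-1) + 2 + 5 + 8 + 11 + 14 + 17] = 56.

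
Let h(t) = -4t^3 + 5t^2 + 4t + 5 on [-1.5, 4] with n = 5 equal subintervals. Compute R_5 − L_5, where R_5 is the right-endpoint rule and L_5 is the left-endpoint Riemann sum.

-196.625

R_5 = -193.05.
L_5 = 3.575.
R_5 − L_5 = -196.625.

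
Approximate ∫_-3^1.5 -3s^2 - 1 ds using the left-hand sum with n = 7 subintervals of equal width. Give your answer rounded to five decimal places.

Δs = (1.5 − (-3))/7 = 9/14.
Left endpoints: -3, -33/14, -12/7, -15/14, -3/7, 3/14, 6/7.
f(-3) = -28, f(-33/14) = -3463/196, f(-12/7) = -481/49, f(-15/14) = -871/196, f(-3/7) = -76/49, f(3/14) = -223/196, f(6/7) = -157/49.
Sum = Δs · [f(-3) + f(-33/14) + f(-12/7) + ...].
Sum ≈ -42.31378.

-42.31378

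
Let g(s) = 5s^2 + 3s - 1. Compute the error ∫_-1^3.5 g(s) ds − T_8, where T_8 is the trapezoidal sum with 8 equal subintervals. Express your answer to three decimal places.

Exact integral: ∫_-1^3.5 g(s) ds = 85.5.
T_8 ≈ 86.68652.
Error ≈ 85.5 − 86.68652 ≈ -1.187.

-1.187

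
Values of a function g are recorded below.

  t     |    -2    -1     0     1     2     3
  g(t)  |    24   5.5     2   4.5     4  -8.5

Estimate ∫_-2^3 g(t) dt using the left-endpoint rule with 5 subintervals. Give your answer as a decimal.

40

Δt = 1.
Sum = 1·[24 + 5.5 + 2 + 4.5 + 4] = 40.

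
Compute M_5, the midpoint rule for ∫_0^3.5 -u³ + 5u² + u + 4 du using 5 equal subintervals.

54.1034375

Δu = (3.5 − 0)/5 = 0.7.
Midpoints: 0.35, 1.05, 1.75, 2.45, 3.15.
f(0.35) = 4.919625, f(1.05) = 9.404875, f(1.75) = 15.703125, f(2.45) = 21.756375, f(3.15) = 25.506625.
Sum = Δu · [f(0.35) + f(1.05) + f(1.75) + f(2.45) + f(3.15)].
Sum = 54.1034375.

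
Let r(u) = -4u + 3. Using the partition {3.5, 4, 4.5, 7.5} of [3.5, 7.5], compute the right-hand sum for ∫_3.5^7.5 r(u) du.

-95

Subinterval widths: 0.5, 0.5, 3.
Right endpoints: 4, 4.5, 7.5.
r(4) = -13, r(4.5) = -15, r(7.5) = -27.
Sum = Σ Δu_i · r(u_i).
Sum = -95.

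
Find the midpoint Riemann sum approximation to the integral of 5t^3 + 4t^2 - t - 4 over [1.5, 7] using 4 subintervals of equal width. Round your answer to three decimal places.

Δt = (7 − 1.5)/4 = 1.375.
Midpoints: 2.1875, 3.5625, 4.9375, 6.3125.
f(2.1875) = 267431/4096, f(3.5625) = 1102925/4096, f(4.9375) = 2828011/4096, f(6.3125) = 5762129/4096.
Sum = Δt · [f(2.1875) + f(3.5625) + f(4.9375) + f(6.3125)].
Sum ≈ 3343.672.

3343.672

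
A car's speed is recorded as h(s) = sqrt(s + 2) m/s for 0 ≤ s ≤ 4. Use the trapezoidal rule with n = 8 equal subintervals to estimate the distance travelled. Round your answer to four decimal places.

7.9092

Δs = (4 − 0)/8 = 0.5.
h(0) ≈ 1.4142, h(0.5) ≈ 1.5811, h(1) ≈ 1.7321, h(1.5) ≈ 1.8708, h(2) ≈ 2.0000, h(2.5) ≈ 2.1213, h(3) ≈ 2.2361, h(3.5) ≈ 2.3452, h(4) ≈ 2.4495.
T_8 = (Δs/2)·[h(s_0) + 2h(s_1) + ... + 2h(s_{7}) + h(s_8)].
Sum ≈ 7.9092.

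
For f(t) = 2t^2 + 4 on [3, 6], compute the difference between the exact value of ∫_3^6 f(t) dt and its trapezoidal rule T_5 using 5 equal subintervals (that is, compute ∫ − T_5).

Exact integral: ∫_3^6 f(t) dt = 138.
T_5 = 138.36.
Error = 138 − 138.36 = -0.36.

-0.36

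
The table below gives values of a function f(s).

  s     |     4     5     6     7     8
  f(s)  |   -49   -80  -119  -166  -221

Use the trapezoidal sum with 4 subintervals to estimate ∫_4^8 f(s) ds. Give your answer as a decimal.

Δs = 1.
T_4 = (1/2)·[(-49) + 2·(-80) + 2·(-119) + 2·(-166) + (-221)] = -500.

-500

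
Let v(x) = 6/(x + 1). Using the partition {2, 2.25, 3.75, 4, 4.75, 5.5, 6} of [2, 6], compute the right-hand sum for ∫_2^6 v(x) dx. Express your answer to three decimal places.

Subinterval widths: 0.25, 1.5, 0.25, 0.75, 0.75, 0.5.
Right endpoints: 2.25, 3.75, 4, 4.75, 5.5, 6.
v(2.25) = 24/13, v(3.75) = 24/19, v(4) = 1.2, v(4.75) = 24/23, v(5.5) = 12/13, v(6) = 6/7.
Sum = Σ Δx_i · v(x_i).
Sum ≈ 4.560.

4.560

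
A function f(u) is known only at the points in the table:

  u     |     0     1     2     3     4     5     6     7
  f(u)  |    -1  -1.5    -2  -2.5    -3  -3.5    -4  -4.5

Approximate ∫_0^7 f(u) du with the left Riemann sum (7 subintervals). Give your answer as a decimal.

Δu = 1.
Sum = 1·[(-1) + (-1.5) + (-2) + (-2.5) + (-3) + (-3.5) + (-4)] = -17.5.

-17.5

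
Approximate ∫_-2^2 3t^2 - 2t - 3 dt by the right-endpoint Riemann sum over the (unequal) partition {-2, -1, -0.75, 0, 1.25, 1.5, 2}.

1.46875

Subinterval widths: 1, 0.25, 0.75, 1.25, 0.25, 0.5.
Right endpoints: -1, -0.75, 0, 1.25, 1.5, 2.
f(-1) = 2, f(-0.75) = 0.1875, f(0) = -3, f(1.25) = -0.8125, f(1.5) = 0.75, f(2) = 5.
Sum = Σ Δt_i · f(t_i).
Sum = 1.46875.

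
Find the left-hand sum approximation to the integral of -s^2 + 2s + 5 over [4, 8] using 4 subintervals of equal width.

Δs = (8 − 4)/4 = 1.
Left endpoints: 4, 5, 6, 7.
f(4) = -3, f(5) = -10, f(6) = -19, f(7) = -30.
Sum = Δs · [f(4) + f(5) + f(6) + f(7)].
Sum = -62.

-62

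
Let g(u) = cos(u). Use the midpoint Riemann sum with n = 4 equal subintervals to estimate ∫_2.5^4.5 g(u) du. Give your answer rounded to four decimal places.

-1.5925

Δu = (4.5 − 2.5)/4 = 0.5.
Midpoints: 2.75, 3.25, 3.75, 4.25.
g(2.75) ≈ -0.9243, g(3.25) ≈ -0.9941, g(3.75) ≈ -0.8206, g(4.25) ≈ -0.4461.
Sum = Δu · [g(2.75) + g(3.25) + g(3.75) + g(4.25)].
Sum ≈ -1.5925.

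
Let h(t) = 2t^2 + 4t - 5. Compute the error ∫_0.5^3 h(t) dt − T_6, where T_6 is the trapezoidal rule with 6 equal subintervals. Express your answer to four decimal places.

Exact integral: ∫_0.5^3 h(t) dt ≈ 22.916667.
T_6 ≈ 23.061343.
Error ≈ 22.916667 − 23.061343 ≈ -0.1447.

-0.1447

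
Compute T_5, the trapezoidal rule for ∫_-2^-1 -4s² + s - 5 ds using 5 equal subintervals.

-15.86

Δs = (-1 − (-2))/5 = 0.2.
f(-2) = -23, f(-1.8) = -19.76, f(-1.6) = -16.84, f(-1.4) = -14.24, f(-1.2) = -11.96, f(-1) = -10.
T_5 = (Δs/2)·[f(s_0) + 2f(s_1) + ... + 2f(s_{4}) + f(s_5)].
Sum = -15.86.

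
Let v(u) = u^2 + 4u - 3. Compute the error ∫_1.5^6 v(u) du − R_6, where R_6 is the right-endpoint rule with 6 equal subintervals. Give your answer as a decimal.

-19.828125

Exact integral: ∫_1.5^6 v(u) du = 124.875.
R_6 = 144.703125.
Error = 124.875 − 144.703125 = -19.828125.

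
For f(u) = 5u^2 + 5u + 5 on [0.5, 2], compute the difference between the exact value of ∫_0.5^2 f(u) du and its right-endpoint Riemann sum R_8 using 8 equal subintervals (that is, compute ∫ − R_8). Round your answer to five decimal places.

Exact integral: ∫_0.5^2 f(u) du = 30.
R_8 ≈ 32.5048828.
Error ≈ 30 − 32.5048828 ≈ -2.50488.

-2.50488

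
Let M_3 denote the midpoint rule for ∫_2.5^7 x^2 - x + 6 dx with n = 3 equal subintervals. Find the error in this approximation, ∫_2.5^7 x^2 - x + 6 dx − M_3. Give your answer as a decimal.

Exact integral: ∫_2.5^7 f(x) dx = 114.75.
M_3 = 113.90625.
Error = 114.75 − 113.90625 = 0.84375.

0.84375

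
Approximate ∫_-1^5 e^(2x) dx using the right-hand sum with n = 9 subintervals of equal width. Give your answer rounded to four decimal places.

Δx = (5 − (-1))/9 = 2/3.
Right endpoints: -1/3, 1/3, 1, 5/3, 7/3, 3, 11/3, 13/3, 5.
f(-1/3) ≈ 0.5134, f(1/3) ≈ 1.9477, f(1) ≈ 7.3891, f(5/3) ≈ 28.0316, f(7/3) ≈ 106.3427, f(3) ≈ 403.4288, f(11/3) ≈ 1530.4749, f(13/3) ≈ 5806.1133, f(5) ≈ 22026.4658.
Sum = Δx · [f(-1/3) + f(1/3) + f(1) + ...].
Sum ≈ 19940.4715.

19940.4715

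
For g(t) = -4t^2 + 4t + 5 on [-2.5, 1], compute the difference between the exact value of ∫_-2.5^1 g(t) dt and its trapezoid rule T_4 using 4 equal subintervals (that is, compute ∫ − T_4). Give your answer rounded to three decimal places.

Exact integral: ∫_-2.5^1 g(t) dt ≈ -15.16667.
T_4 = -16.953125.
Error ≈ -15.16667 − (-16.953125) ≈ 1.786.

1.786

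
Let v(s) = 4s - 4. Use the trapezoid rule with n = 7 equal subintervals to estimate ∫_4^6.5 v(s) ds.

42.5

Δs = (6.5 − 4)/7 = 5/14.
v(4) = 12, v(61/14) = 94/7, v(33/7) = 104/7, v(71/14) = 114/7, v(38/7) = 124/7, v(81/14) = 134/7, v(43/7) = 144/7, v(6.5) = 22.
T_7 = (Δs/2)·[v(s_0) + 2v(s_1) + ... + 2v(s_{6}) + v(s_7)].
Sum = 42.5.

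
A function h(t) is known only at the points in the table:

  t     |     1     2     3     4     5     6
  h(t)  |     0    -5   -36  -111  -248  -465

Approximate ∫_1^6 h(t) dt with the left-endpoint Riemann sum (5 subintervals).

-400

Δt = 1.
Sum = 1·[0 + (-5) + (-36) + (-111) + (-248)] = -400.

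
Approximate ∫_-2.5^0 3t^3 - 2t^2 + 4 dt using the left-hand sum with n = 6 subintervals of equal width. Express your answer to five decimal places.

-43.04181

Δt = (0 − (-2.5))/6 = 5/12.
Left endpoints: -2.5, -25/12, -5/3, -1.25, -5/6, -5/12.
f(-2.5) = -55.375, f(-25/12) = -6107/192, f(-5/3) = -139/9, f(-1.25) = -4.984375, f(-5/6) = 0.875, f(-5/12) = 1979/576.
Sum = Δt · [f(-2.5) + f(-25/12) + f(-5/3) + ...].
Sum ≈ -43.04181.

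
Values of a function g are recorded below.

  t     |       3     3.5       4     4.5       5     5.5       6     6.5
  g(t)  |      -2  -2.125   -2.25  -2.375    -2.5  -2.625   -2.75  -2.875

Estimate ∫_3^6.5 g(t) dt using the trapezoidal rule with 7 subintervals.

-8.53125

Δt = 0.5.
T_7 = (0.5/2)·[(-2) + 2·(-2.125) + 2·(-2.25) + 2·(-2.375) + 2·(-2.5) + 2·(-2.625) + 2·(-2.75) + (-2.875)] = -8.53125.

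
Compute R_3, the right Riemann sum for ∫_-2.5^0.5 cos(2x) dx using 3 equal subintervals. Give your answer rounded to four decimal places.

0.0906

Δx = (0.5 − (-2.5))/3 = 1.
Right endpoints: -1.5, -0.5, 0.5.
f(-1.5) ≈ -0.9900, f(-0.5) ≈ 0.5403, f(0.5) ≈ 0.5403.
Sum = Δx · [f(-1.5) + f(-0.5) + f(0.5)].
Sum ≈ 0.0906.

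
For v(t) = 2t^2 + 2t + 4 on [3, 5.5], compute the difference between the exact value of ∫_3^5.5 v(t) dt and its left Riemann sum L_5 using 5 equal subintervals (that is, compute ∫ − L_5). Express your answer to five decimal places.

Exact integral: ∫_3^5.5 v(t) dt ≈ 124.1666667.
L_5 = 112.5.
Error ≈ 124.1666667 − 112.5 ≈ 11.66667.

11.66667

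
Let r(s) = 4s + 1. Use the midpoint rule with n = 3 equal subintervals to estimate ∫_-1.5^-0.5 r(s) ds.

Δs = (-0.5 − (-1.5))/3 = 1/3.
Midpoints: -4/3, -1, -2/3.
r(-4/3) = -13/3, r(-1) = -3, r(-2/3) = -5/3.
Sum = Δs · [r(-4/3) + r(-1) + r(-2/3)].
Sum = -3.

-3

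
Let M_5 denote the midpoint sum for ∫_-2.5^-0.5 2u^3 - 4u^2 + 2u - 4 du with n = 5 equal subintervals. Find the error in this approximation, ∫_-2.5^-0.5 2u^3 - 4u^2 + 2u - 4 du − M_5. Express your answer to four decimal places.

-0.3467

Exact integral: ∫_-2.5^-0.5 f(u) du ≈ -54.166667.
M_5 = -53.82.
Error ≈ -54.166667 − (-53.82) ≈ -0.3467.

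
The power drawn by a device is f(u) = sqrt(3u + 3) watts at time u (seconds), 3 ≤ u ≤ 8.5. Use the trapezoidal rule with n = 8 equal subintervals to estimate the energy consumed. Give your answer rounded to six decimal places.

24.567161

Δu = (8.5 − 3)/8 = 0.6875.
f(3) ≈ 3.464102, f(3.6875) ≈ 3.750000, f(4.375) ≈ 4.015595, f(5.0625) ≈ 4.264681, f(5.75) ≈ 4.500000, f(6.4375) ≈ 4.723611, f(7.125) ≈ 4.937104, f(7.8125) ≈ 5.141741, f(8.5) ≈ 5.338539.
T_8 = (Δu/2)·[f(u_0) + 2f(u_1) + ... + 2f(u_{7}) + f(u_8)].
Sum ≈ 24.567161.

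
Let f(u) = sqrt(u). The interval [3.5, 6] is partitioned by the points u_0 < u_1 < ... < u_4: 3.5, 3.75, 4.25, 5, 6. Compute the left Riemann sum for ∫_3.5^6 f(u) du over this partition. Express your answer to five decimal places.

Subinterval widths: 0.25, 0.5, 0.75, 1.
Left endpoints: 3.5, 3.75, 4.25, 5.
f(3.5) ≈ 1.87083, f(3.75) ≈ 1.93649, f(4.25) ≈ 2.06155, f(5) ≈ 2.23607.
Sum = Σ Δu_i · f(u_i).
Sum ≈ 5.21819.

5.21819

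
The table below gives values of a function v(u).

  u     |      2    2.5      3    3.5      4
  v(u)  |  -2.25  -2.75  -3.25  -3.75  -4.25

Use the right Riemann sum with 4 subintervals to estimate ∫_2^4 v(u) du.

-7

Δu = 0.5.
Sum = 0.5·[(-2.75) + (-3.25) + (-3.75) + (-4.25)] = -7.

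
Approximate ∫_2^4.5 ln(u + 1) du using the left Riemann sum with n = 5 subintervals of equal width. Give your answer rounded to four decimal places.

Δu = (4.5 − 2)/5 = 0.5.
Left endpoints: 2, 2.5, 3, 3.5, 4.
f(2) ≈ 1.0986, f(2.5) ≈ 1.2528, f(3) ≈ 1.3863, f(3.5) ≈ 1.5041, f(4) ≈ 1.6094.
Sum = Δu · [f(2) + f(2.5) + f(3) + f(3.5) + f(4)].
Sum ≈ 3.4256.

3.4256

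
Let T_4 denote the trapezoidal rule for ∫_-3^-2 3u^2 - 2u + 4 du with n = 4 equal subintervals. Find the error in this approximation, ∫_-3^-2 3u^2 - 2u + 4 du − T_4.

-0.03125

Exact integral: ∫_-3^-2 f(u) du = 28.
T_4 = 28.03125.
Error = 28 − 28.03125 = -0.03125.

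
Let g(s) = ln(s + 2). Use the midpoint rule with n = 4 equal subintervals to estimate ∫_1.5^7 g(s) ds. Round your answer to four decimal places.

Δs = (7 − 1.5)/4 = 1.375.
Midpoints: 2.1875, 3.5625, 4.9375, 6.3125.
g(2.1875) ≈ 1.4321, g(3.5625) ≈ 1.7160, g(4.9375) ≈ 1.9369, g(6.3125) ≈ 2.1178.
Sum = Δs · [g(2.1875) + g(3.5625) + g(4.9375) + g(6.3125)].
Sum ≈ 9.9039.

9.9039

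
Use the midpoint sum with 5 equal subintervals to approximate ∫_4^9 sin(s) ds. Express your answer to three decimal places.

0.269

Δs = (9 − 4)/5 = 1.
Midpoints: 4.5, 5.5, 6.5, 7.5, 8.5.
f(4.5) ≈ -0.978, f(5.5) ≈ -0.706, f(6.5) ≈ 0.215, f(7.5) ≈ 0.938, f(8.5) ≈ 0.798.
Sum = Δs · [f(4.5) + f(5.5) + f(6.5) + f(7.5) + f(8.5)].
Sum ≈ 0.269.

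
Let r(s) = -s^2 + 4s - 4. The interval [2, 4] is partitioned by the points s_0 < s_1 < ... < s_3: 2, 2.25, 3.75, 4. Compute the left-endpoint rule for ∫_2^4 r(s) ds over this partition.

-0.859375

Subinterval widths: 0.25, 1.5, 0.25.
Left endpoints: 2, 2.25, 3.75.
r(2) = 0, r(2.25) = -0.0625, r(3.75) = -3.0625.
Sum = Σ Δs_i · r(s_i).
Sum = -0.859375.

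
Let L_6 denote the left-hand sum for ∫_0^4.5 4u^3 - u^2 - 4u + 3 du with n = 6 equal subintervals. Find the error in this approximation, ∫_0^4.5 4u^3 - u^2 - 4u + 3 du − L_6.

111.375

Exact integral: ∫_0^4.5 f(u) du = 352.6875.
L_6 = 241.3125.
Error = 352.6875 − 241.3125 = 111.375.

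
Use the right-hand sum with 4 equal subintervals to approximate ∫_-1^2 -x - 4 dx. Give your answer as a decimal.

Δx = (2 − (-1))/4 = 0.75.
Right endpoints: -0.25, 0.5, 1.25, 2.
f(-0.25) = -3.75, f(0.5) = -4.5, f(1.25) = -5.25, f(2) = -6.
Sum = Δx · [f(-0.25) + f(0.5) + f(1.25) + f(2)].
Sum = -14.625.

-14.625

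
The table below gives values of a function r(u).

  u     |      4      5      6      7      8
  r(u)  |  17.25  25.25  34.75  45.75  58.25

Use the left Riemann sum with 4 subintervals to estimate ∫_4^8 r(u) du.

123

Δu = 1.
Sum = 1·[17.25 + 25.25 + 34.75 + 45.75] = 123.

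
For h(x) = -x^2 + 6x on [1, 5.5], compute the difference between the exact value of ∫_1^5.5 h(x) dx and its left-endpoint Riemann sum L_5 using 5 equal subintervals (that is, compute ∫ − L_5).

-0.405

Exact integral: ∫_1^5.5 h(x) dx = 32.625.
L_5 = 33.03.
Error = 32.625 − 33.03 = -0.405.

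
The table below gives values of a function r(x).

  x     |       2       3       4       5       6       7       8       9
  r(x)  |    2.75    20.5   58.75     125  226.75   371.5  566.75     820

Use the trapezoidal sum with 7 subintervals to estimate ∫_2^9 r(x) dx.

Δx = 1.
T_7 = (1/2)·[2.75 + 2·20.5 + 2·58.75 + 2·125 + 2·226.75 + 2·371.5 + 2·566.75 + 820] = 1780.625.

1780.625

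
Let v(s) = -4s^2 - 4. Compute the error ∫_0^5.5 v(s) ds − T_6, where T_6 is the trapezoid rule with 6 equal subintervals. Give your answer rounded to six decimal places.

Exact integral: ∫_0^5.5 v(s) ds ≈ -243.83333333.
T_6 ≈ -246.91435185.
Error ≈ -243.83333333 − (-246.91435185) ≈ 3.081019.

3.081019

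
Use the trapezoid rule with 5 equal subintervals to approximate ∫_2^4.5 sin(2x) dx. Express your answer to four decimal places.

0.1178

Δx = (4.5 − 2)/5 = 0.5.
f(2) ≈ -0.7568, f(2.5) ≈ -0.9589, f(3) ≈ -0.2794, f(3.5) ≈ 0.6570, f(4) ≈ 0.9894, f(4.5) ≈ 0.4121.
T_5 = (Δx/2)·[f(x_0) + 2f(x_1) + ... + 2f(x_{4}) + f(x_5)].
Sum ≈ 0.1178.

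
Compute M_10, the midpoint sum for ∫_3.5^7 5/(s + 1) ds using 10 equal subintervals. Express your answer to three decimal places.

Δs = (7 − 3.5)/10 = 0.35.
Midpoints: 3.675, 4.025, 4.375, 4.725, 5.075, 5.425, 5.775, 6.125, 6.475, 6.825.
f(3.675) = 200/187, f(4.025) = 200/201, f(4.375) = 40/43, f(4.725) = 200/229, f(5.075) = 200/243, f(5.425) = 200/257, f(5.775) = 200/271, f(6.125) = 40/57, f(6.475) = 200/299, f(6.825) = 200/313.
Sum = Δs · [f(3.675) + f(4.025) + f(4.375) + ...].
Sum ≈ 2.876.

2.876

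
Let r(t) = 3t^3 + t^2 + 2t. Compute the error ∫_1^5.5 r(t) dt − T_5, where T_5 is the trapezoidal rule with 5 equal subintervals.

Exact integral: ∫_1^5.5 r(t) dt = 769.921875.
T_5 = 788.29875.
Error = 769.921875 − 788.29875 = -18.376875.

-18.376875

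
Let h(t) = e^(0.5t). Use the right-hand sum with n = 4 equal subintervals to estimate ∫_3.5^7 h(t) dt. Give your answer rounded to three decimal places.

Δt = (7 − 3.5)/4 = 0.875.
Right endpoints: 4.375, 5.25, 6.125, 7.
h(4.375) ≈ 8.913, h(5.25) ≈ 13.805, h(6.125) ≈ 21.381, h(7) ≈ 33.115.
Sum = Δt · [h(4.375) + h(5.25) + h(6.125) + h(7)].
Sum ≈ 67.562.

67.562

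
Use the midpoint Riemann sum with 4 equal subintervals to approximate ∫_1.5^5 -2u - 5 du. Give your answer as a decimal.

-40.25

Δu = (5 − 1.5)/4 = 0.875.
Midpoints: 1.9375, 2.8125, 3.6875, 4.5625.
f(1.9375) = -8.875, f(2.8125) = -10.625, f(3.6875) = -12.375, f(4.5625) = -14.125.
Sum = Δu · [f(1.9375) + f(2.8125) + f(3.6875) + f(4.5625)].
Sum = -40.25.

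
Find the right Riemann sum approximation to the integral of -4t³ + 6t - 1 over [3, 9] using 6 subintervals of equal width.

-7728

Δt = (9 − 3)/6 = 1.
Right endpoints: 4, 5, 6, 7, 8, 9.
f(4) = -233, f(5) = -471, f(6) = -829, f(7) = -1331, f(8) = -2001, f(9) = -2863.
Sum = Δt · [f(4) + f(5) + f(6) + ...].
Sum = -7728.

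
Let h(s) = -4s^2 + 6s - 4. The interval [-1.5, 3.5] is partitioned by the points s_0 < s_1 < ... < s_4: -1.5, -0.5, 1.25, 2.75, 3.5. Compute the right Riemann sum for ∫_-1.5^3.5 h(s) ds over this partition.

-63.4375

Subinterval widths: 1, 1.75, 1.5, 0.75.
Right endpoints: -0.5, 1.25, 2.75, 3.5.
h(-0.5) = -8, h(1.25) = -2.75, h(2.75) = -17.75, h(3.5) = -32.
Sum = Σ Δs_i · h(s_i).
Sum = -63.4375.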